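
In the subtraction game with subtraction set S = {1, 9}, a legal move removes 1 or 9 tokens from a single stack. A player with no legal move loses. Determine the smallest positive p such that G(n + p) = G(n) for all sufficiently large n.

2

n :  0  1  2  3  4  5  6  7  8  9 10 11 12 13 14
G :  0  1  0  1  0  1  0  1  0  1  0  1  0  1  0
G(n+2) = G(n) holds for n = 0,…,8 (a full window of length max(S) = 9), so the sequence is purely periodic with period 2.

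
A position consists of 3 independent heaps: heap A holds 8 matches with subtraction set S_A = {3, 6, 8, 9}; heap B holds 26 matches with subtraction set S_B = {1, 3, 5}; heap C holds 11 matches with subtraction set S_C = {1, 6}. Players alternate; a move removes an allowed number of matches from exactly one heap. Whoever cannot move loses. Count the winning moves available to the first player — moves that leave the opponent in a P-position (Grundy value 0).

2

Heap A, S = {3, 6, 8, 9}:
G(0) = 0
G(1) = mex{} = 0
G(2) = mex{} = 0
G(3) = mex{0} = 1
G(4) = mex{0} = 1
G(5) = mex{0} = 1
G(6) = mex{1,0} = 2
G(7) = mex{1,0} = 2
G(8) = mex{1,0,0} = 2
G_A(8) = 2.
Heap B, S = {1, 3, 5}:
G(0) = 0
G(1) = mex{0} = 1
G(2) = mex{1} = 0
G(3) = mex{0,0} = 1
G(4) = mex{1,1} = 0
G(5) = mex{0,0,0} = 1
G(6) = mex{1,1,1} = 0
G(7) = mex{0,0,0} = 1
G(8) = mex{1,1,1} = 0
G(9) = mex{0,0,0} = 1
G(10) = mex{1,1,1} = 0
G(11) = mex{0,0,0} = 1
G(12) = mex{1,1,1} = 0
G(13) = mex{0,0,0} = 1
G(14) = mex{1,1,1} = 0
G(15) = mex{0,0,0} = 1
G(16) = mex{1,1,1} = 0
G(17) = mex{0,0,0} = 1
G(18) = mex{1,1,1} = 0
G(19) = mex{0,0,0} = 1
G(20) = mex{1,1,1} = 0
G(21) = mex{0,0,0} = 1
G(22) = mex{1,1,1} = 0
G(23) = mex{0,0,0} = 1
G(24) = mex{1,1,1} = 0
G(25) = mex{0,0,0} = 1
G(26) = mex{1,1,1} = 0
G_B(26) = 0.
Heap C, S = {1, 6}:
n :  0  1  2  3  4  5  6  7  8  9 10 11
G :  0  1  0  1  0  1  2  0  1  0  1  0
G_C(11) = 0.
Combined Grundy value = 2 ⊕ 0 ⊕ 0 = 2.
A winning move leaves total XOR = 0, i.e. changes one component's Grundy value g to g ⊕ X where X is the current total.
Heap A: need g' = 2⊕2 = 0. Options: 8−3→G=1, 8−6→G=0, 8−8→G=0. Hits: 2.
Heap B: need g' = 0⊕2 = 2. Options: 26−1→G=1, 26−3→G=1, 26−5→G=1. Hits: 0.
Heap C: need g' = 0⊕2 = 2. Options: 11−1→G=1, 11−6→G=1. Hits: 0.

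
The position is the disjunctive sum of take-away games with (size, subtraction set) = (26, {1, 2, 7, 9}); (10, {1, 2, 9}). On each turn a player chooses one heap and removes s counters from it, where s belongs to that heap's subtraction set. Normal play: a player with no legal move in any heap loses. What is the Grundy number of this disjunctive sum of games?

1

Heap A, S = {1, 2, 7, 9}:
G(0) = 0
G(1) = mex{0} = 1
G(2) = mex{1,0} = 2
G(3) = mex{2,1} = 0
G(4) = mex{0,2} = 1
G(5) = mex{1,0} = 2
G(6) = mex{2,1} = 0
G(7) = mex{0,2,0} = 1
G(8) = mex{1,0,1} = 2
G(9) = mex{2,1,2,0} = 3
G(10) = mex{3,2,0,1} = 4
G(11) = mex{4,3,1,2} = 0
G(12) = mex{0,4,2,0} = 1
G(13) = mex{1,0,0,1} = 2
G(14) = mex{2,1,1,2} = 0
G(15) = mex{0,2,2,0} = 1
G(16) = mex{1,0,3,1} = 2
G(17) = mex{2,1,4,2} = 0
G(18) = mex{0,2,0,3} = 1
G(19) = mex{1,0,1,4} = 2
G(20) = mex{2,1,2,0} = 3
G(21) = mex{3,2,0,1} = 4
G(22) = mex{4,3,1,2} = 0
G(23) = mex{0,4,2,0} = 1
G(24) = mex{1,0,0,1} = 2
G(25) = mex{2,1,1,2} = 0
G(26) = mex{0,2,2,0} = 1
G_A(26) = 1.
Heap B, S = {1, 2, 9}:
n :  0  1  2  3  4  5  6  7  8  9 10
G :  0  1  2  0  1  2  0  1  2  3  0
G_B(10) = 0.
Combined Grundy value = 1 ⊕ 0 = 1.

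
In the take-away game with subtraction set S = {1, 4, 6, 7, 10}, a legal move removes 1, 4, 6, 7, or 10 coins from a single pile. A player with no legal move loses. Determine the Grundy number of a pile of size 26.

3

n :  0  1  2  3  4  5  6  7  8  9 10 11 12 13 14 15 16 17 18 19 20 21 22 23 24 25 26
G :  0  1  0  1  2  0  1  2  3  2  3  4  2  0  1  5  0  1  0  1  2  0  1  2  3  2  3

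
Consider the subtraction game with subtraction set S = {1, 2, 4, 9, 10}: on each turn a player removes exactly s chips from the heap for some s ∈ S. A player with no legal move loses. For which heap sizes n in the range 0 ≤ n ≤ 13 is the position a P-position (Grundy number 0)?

0, 3, 6, 11

n :  0  1  2  3  4  5  6  7  8  9 10 11 12 13
G :  0  1  2  0  1  2  0  1  2  3  4  0  1  2
P-positions are exactly the n with G(n) = 0.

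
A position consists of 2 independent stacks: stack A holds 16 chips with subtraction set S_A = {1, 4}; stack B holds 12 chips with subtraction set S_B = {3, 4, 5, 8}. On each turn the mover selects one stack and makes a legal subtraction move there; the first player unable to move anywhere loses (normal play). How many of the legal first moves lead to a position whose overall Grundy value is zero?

Stack A, S = {1, 4}:
G(0) = 0
G(1) = mex{0} = 1
G(2) = mex{1} = 0
G(3) = mex{0} = 1
G(4) = mex{1,0} = 2
G(5) = mex{2,1} = 0
G(6) = mex{0,0} = 1
G(7) = mex{1,1} = 0
G(8) = mex{0,2} = 1
G(9) = mex{1,0} = 2
G(10) = mex{2,1} = 0
G(11) = mex{0,0} = 1
G(12) = mex{1,1} = 0
G(13) = mex{0,2} = 1
G(14) = mex{1,0} = 2
G(15) = mex{2,1} = 0
G(16) = mex{0,0} = 1
G_A(16) = 1.
Stack B, S = {3, 4, 5, 8}:
n :  0  1  2  3  4  5  6  7  8  9 10 11 12
G :  0  0  0  1  1  1  2  2  2  3  3  0  0
G_B(12) = 0.
Combined Grundy value = 1 ⊕ 0 = 1.
A winning move leaves total XOR = 0, i.e. changes one component's Grundy value g to g ⊕ X where X is the current total.
Stack A: need g' = 1⊕1 = 0. Options: 16−1→G=0, 16−4→G=0. Hits: 2.
Stack B: need g' = 0⊕1 = 1. Options: 12−3→G=3, 12−4→G=2, 12−5→G=2, 12−8→G=1. Hits: 1.

3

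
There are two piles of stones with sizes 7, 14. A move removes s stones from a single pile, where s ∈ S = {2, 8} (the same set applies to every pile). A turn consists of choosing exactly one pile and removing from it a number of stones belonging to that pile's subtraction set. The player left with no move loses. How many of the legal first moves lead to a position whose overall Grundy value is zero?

All piles use S = {2, 8}:
G(0) = 0
G(1) = mex{} = 0
G(2) = mex{0} = 1
G(3) = mex{0} = 1
G(4) = mex{1} = 0
G(5) = mex{1} = 0
G(6) = mex{0} = 1
G(7) = mex{0} = 1
G(8) = mex{1,0} = 2
G(9) = mex{1,0} = 2
G(10) = mex{2,1} = 0
G(11) = mex{2,1} = 0
G(12) = mex{0,0} = 1
G(13) = mex{0,0} = 1
G(14) = mex{1,1} = 0
Pile A: G(7) = 1.
Pile B: G(14) = 0.
Combined Grundy value = 1 ⊕ 0 = 1.
A winning move leaves total XOR = 0, i.e. changes one component's Grundy value g to g ⊕ X where X is the current total.
Pile A: need g' = 1⊕1 = 0. Options: 7−2→G=0. Hits: 1.
Pile B: need g' = 0⊕1 = 1. Options: 14−2→G=1, 14−8→G=1. Hits: 2.

3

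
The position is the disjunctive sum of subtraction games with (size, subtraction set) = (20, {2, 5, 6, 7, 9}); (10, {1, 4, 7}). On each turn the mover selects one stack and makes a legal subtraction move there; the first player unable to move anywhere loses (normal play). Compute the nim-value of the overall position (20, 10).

2

Stack A, S = {2, 5, 6, 7, 9}:
n :  0  1  2  3  4  5  6  7  8  9 10 11 12 13 14 15 16 17 18 19 20
G :  0  0  1  1  0  2  1  3  2  2  3  3  0  4  1  0  0  1  1  2  2
G_A(20) = 2.
Stack B, S = {1, 4, 7}:
G(0) = 0
G(1) = mex{0} = 1
G(2) = mex{1} = 0
G(3) = mex{0} = 1
G(4) = mex{1,0} = 2
G(5) = mex{2,1} = 0
G(6) = mex{0,0} = 1
G(7) = mex{1,1,0} = 2
G(8) = mex{2,2,1} = 0
G(9) = mex{0,0,0} = 1
G(10) = mex{1,1,1} = 0
G_B(10) = 0.
Combined Grundy value = 2 ⊕ 0 = 2.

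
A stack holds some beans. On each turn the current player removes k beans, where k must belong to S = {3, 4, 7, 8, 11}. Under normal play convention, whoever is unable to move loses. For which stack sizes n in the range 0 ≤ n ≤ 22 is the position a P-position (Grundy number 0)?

0, 1, 2, 14, 15, 16

n :  0  1  2  3  4  5  6  7  8  9 10 11 12 13 14 15 16 17 18 19 20 21 22
G :  0  0  0  1  1  1  2  2  2  3  3  3  4  4  0  0  0  1  1  1  2  2  2
P-positions are exactly the n with G(n) = 0.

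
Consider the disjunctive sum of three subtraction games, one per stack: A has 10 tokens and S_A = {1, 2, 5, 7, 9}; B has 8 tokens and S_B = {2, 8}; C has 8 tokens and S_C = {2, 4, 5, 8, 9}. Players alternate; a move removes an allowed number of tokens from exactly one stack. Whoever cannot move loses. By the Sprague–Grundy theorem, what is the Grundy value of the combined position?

2

Stack A, S = {1, 2, 5, 7, 9}:
n :  0  1  2  3  4  5  6  7  8  9 10
G :  0  1  2  0  1  2  0  1  2  3  4
G_A(10) = 4.
Stack B, S = {2, 8}:
n : 0 1 2 3 4 5 6 7 8
G : 0 0 1 1 0 0 1 1 2
G_B(8) = 2.
Stack C, S = {2, 4, 5, 8, 9}:
n : 0 1 2 3 4 5 6 7 8
G : 0 0 1 1 2 2 3 0 4
G_C(8) = 4.
Combined Grundy value = 4 ⊕ 2 ⊕ 4 = 2.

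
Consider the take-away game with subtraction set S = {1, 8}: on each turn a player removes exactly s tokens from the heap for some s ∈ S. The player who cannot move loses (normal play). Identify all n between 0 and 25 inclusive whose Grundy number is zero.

G(0) = 0
G(1) = mex{0} = 1
G(2) = mex{1} = 0
G(3) = mex{0} = 1
G(4) = mex{1} = 0
G(5) = mex{0} = 1
G(6) = mex{1} = 0
G(7) = mex{0} = 1
G(8) = mex{1,0} = 2
G(9) = mex{2,1} = 0
G(10) = mex{0,0} = 1
G(11) = mex{1,1} = 0
G(12) = mex{0,0} = 1
G(13) = mex{1,1} = 0
G(14) = mex{0,0} = 1
G(15) = mex{1,1} = 0
G(16) = mex{0,2} = 1
G(17) = mex{1,0} = 2
G(18) = mex{2,1} = 0
G(19) = mex{0,0} = 1
G(20) = mex{1,1} = 0
G(21) = mex{0,0} = 1
G(22) = mex{1,1} = 0
G(23) = mex{0,0} = 1
G(24) = mex{1,1} = 0
G(25) = mex{0,2} = 1
P-positions are exactly the n with G(n) = 0.

0, 2, 4, 6, 9, 11, 13, 15, 18, 20, 22, 24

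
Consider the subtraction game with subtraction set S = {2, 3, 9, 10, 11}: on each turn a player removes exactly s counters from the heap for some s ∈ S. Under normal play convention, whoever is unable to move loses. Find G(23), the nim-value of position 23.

2

G(0) = 0
G(1) = mex{} = 0
G(2) = mex{0} = 1
G(3) = mex{0,0} = 1
G(4) = mex{1,0} = 2
G(5) = mex{1,1} = 0
G(6) = mex{2,1} = 0
G(7) = mex{0,2} = 1
G(8) = mex{0,0} = 1
G(9) = mex{1,0,0} = 2
G(10) = mex{1,1,0,0} = 2
G(11) = mex{2,1,1,0,0} = 3
G(12) = mex{2,2,1,1,0} = 3
G(13) = mex{3,2,2,1,1} = 0
G(14) = mex{3,3,0,2,1} = 4
G(15) = mex{0,3,0,0,2} = 1
G(16) = mex{4,0,1,0,0} = 2
G(17) = mex{1,4,1,1,0} = 2
G(18) = mex{2,1,2,1,1} = 0
G(19) = mex{2,2,2,2,1} = 0
G(20) = mex{0,2,3,2,2} = 1
G(21) = mex{0,0,3,3,2} = 1
G(22) = mex{1,0,0,3,3} = 2
G(23) = mex{1,1,4,0,3} = 2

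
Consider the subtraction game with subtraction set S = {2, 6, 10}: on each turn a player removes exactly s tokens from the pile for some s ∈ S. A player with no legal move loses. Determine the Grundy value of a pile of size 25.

0

n :  0  1  2  3  4  5  6  7  8  9 10 11 12 13 14 15 16 17 18 19 20 21 22 23 24 25
G :  0  0  1  1  0  0  1  1  0  0  1  1  0  0  1  1  0  0  1  1  0  0  1  1  0  0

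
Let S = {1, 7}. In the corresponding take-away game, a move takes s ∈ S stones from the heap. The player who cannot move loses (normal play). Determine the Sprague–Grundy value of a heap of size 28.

G(0) = 0
G(1) = mex{0} = 1
G(2) = mex{1} = 0
G(3) = mex{0} = 1
G(4) = mex{1} = 0
G(5) = mex{0} = 1
G(6) = mex{1} = 0
G(7) = mex{0,0} = 1
G(8) = mex{1,1} = 0
G(9) = mex{0,0} = 1
G(10) = mex{1,1} = 0
G(11) = mex{0,0} = 1
G(12) = mex{1,1} = 0
G(13) = mex{0,0} = 1
G(14) = mex{1,1} = 0
G(15) = mex{0,0} = 1
G(16) = mex{1,1} = 0
G(17) = mex{0,0} = 1
G(18) = mex{1,1} = 0
G(19) = mex{0,0} = 1
G(20) = mex{1,1} = 0
G(21) = mex{0,0} = 1
G(22) = mex{1,1} = 0
G(23) = mex{0,0} = 1
G(24) = mex{1,1} = 0
G(25) = mex{0,0} = 1
G(26) = mex{1,1} = 0
G(27) = mex{0,0} = 1
G(28) = mex{1,1} = 0

0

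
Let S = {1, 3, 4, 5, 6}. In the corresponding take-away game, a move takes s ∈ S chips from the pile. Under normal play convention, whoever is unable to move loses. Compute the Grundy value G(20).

n :  0  1  2  3  4  5  6  7  8  9 10 11 12 13 14 15 16 17 18 19 20
G :  0  1  0  1  2  3  2  3  4  0  1  0  1  2  3  2  3  4  0  1  0

0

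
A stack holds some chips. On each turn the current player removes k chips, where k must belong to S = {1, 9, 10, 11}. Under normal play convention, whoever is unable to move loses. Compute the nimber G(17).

3

G(0) = 0
G(1) = mex{0} = 1
G(2) = mex{1} = 0
G(3) = mex{0} = 1
G(4) = mex{1} = 0
G(5) = mex{0} = 1
G(6) = mex{1} = 0
G(7) = mex{0} = 1
G(8) = mex{1} = 0
G(9) = mex{0,0} = 1
G(10) = mex{1,1,0} = 2
G(11) = mex{2,0,1,0} = 3
G(12) = mex{3,1,0,1} = 2
G(13) = mex{2,0,1,0} = 3
G(14) = mex{3,1,0,1} = 2
G(15) = mex{2,0,1,0} = 3
G(16) = mex{3,1,0,1} = 2
G(17) = mex{2,0,1,0} = 3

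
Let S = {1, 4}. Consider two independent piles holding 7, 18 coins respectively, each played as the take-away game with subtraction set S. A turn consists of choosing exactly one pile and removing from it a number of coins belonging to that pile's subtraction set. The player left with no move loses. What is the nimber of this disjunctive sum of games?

1

All piles use S = {1, 4}:
G(0) = 0
G(1) = mex{0} = 1
G(2) = mex{1} = 0
G(3) = mex{0} = 1
G(4) = mex{1,0} = 2
G(5) = mex{2,1} = 0
G(6) = mex{0,0} = 1
G(7) = mex{1,1} = 0
G(8) = mex{0,2} = 1
G(9) = mex{1,0} = 2
G(10) = mex{2,1} = 0
G(11) = mex{0,0} = 1
G(12) = mex{1,1} = 0
G(13) = mex{0,2} = 1
G(14) = mex{1,0} = 2
G(15) = mex{2,1} = 0
G(16) = mex{0,0} = 1
G(17) = mex{1,1} = 0
G(18) = mex{0,2} = 1
Pile A: G(7) = 0.
Pile B: G(18) = 1.
Combined Grundy value = 0 ⊕ 1 = 1.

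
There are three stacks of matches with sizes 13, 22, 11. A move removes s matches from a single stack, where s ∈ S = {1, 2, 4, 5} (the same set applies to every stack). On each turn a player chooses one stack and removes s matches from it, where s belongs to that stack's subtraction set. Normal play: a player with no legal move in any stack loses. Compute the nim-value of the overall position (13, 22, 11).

2

All stacks use S = {1, 2, 4, 5}:
G(0) = 0
G(1) = mex{0} = 1
G(2) = mex{1,0} = 2
G(3) = mex{2,1} = 0
G(4) = mex{0,2,0} = 1
G(5) = mex{1,0,1,0} = 2
G(6) = mex{2,1,2,1} = 0
G(7) = mex{0,2,0,2} = 1
G(8) = mex{1,0,1,0} = 2
G(9) = mex{2,1,2,1} = 0
G(10) = mex{0,2,0,2} = 1
G(11) = mex{1,0,1,0} = 2
G(12) = mex{2,1,2,1} = 0
G(13) = mex{0,2,0,2} = 1
G(14) = mex{1,0,1,0} = 2
G(15) = mex{2,1,2,1} = 0
G(16) = mex{0,2,0,2} = 1
G(17) = mex{1,0,1,0} = 2
G(18) = mex{2,1,2,1} = 0
G(19) = mex{0,2,0,2} = 1
G(20) = mex{1,0,1,0} = 2
G(21) = mex{2,1,2,1} = 0
G(22) = mex{0,2,0,2} = 1
Stack A: G(13) = 1.
Stack B: G(22) = 1.
Stack C: G(11) = 2.
Combined Grundy value = 1 ⊕ 1 ⊕ 2 = 2.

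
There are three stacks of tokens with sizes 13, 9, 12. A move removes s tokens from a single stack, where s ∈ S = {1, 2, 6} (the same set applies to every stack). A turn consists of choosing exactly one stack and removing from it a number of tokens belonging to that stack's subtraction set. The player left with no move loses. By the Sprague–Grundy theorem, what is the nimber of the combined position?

All stacks use S = {1, 2, 6}:
G(0) = 0
G(1) = mex{0} = 1
G(2) = mex{1,0} = 2
G(3) = mex{2,1} = 0
G(4) = mex{0,2} = 1
G(5) = mex{1,0} = 2
G(6) = mex{2,1,0} = 3
G(7) = mex{3,2,1} = 0
G(8) = mex{0,3,2} = 1
G(9) = mex{1,0,0} = 2
G(10) = mex{2,1,1} = 0
G(11) = mex{0,2,2} = 1
G(12) = mex{1,0,3} = 2
G(13) = mex{2,1,0} = 3
Stack A: G(13) = 3.
Stack B: G(9) = 2.
Stack C: G(12) = 2.
Combined Grundy value = 3 ⊕ 2 ⊕ 2 = 3.

3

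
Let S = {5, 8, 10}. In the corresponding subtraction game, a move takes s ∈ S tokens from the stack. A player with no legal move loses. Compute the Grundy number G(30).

n :  0  1  2  3  4  5  6  7  8  9 10 11 12 13 14 15 16 17 18 19 20 21 22 23 24 25 26 27 28 29 30
G :  0  0  0  0  0  1  1  1  1  1  2  2  2  2  2  0  0  0  0  0  1  1  1  1  1  2  2  2  2  2  0

0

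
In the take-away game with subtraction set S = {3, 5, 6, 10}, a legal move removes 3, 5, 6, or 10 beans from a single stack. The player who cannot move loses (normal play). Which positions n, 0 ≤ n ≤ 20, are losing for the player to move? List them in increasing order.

0, 1, 2, 9, 13, 17

G(0) = 0
G(1) = mex{} = 0
G(2) = mex{} = 0
G(3) = mex{0} = 1
G(4) = mex{0} = 1
G(5) = mex{0,0} = 1
G(6) = mex{1,0,0} = 2
G(7) = mex{1,0,0} = 2
G(8) = mex{1,1,0} = 2
G(9) = mex{2,1,1} = 0
G(10) = mex{2,1,1,0} = 3
G(11) = mex{2,2,1,0} = 3
G(12) = mex{0,2,2,0} = 1
G(13) = mex{3,2,2,1} = 0
G(14) = mex{3,0,2,1} = 4
G(15) = mex{1,3,0,1} = 2
G(16) = mex{0,3,3,2} = 1
G(17) = mex{4,1,3,2} = 0
G(18) = mex{2,0,1,2} = 3
G(19) = mex{1,4,0,0} = 2
G(20) = mex{0,2,4,3} = 1
P-positions are exactly the n with G(n) = 0.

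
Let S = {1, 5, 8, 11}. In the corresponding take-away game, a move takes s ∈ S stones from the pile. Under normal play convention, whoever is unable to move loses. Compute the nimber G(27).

G(0) = 0
G(1) = mex{0} = 1
G(2) = mex{1} = 0
G(3) = mex{0} = 1
G(4) = mex{1} = 0
G(5) = mex{0,0} = 1
G(6) = mex{1,1} = 0
G(7) = mex{0,0} = 1
G(8) = mex{1,1,0} = 2
G(9) = mex{2,0,1} = 3
G(10) = mex{3,1,0} = 2
G(11) = mex{2,0,1,0} = 3
G(12) = mex{3,1,0,1} = 2
G(13) = mex{2,2,1,0} = 3
G(14) = mex{3,3,0,1} = 2
G(15) = mex{2,2,1,0} = 3
G(16) = mex{3,3,2,1} = 0
G(17) = mex{0,2,3,0} = 1
G(18) = mex{1,3,2,1} = 0
G(19) = mex{0,2,3,2} = 1
G(20) = mex{1,3,2,3} = 0
G(21) = mex{0,0,3,2} = 1
G(22) = mex{1,1,2,3} = 0
G(23) = mex{0,0,3,2} = 1
G(24) = mex{1,1,0,3} = 2
G(25) = mex{2,0,1,2} = 3
G(26) = mex{3,1,0,3} = 2
G(27) = mex{2,0,1,0} = 3

3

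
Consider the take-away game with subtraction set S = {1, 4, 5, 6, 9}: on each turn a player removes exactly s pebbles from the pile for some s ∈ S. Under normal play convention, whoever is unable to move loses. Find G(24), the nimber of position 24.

G(0) = 0
G(1) = mex{0} = 1
G(2) = mex{1} = 0
G(3) = mex{0} = 1
G(4) = mex{1,0} = 2
G(5) = mex{2,1,0} = 3
G(6) = mex{3,0,1,0} = 2
G(7) = mex{2,1,0,1} = 3
G(8) = mex{3,2,1,0} = 4
G(9) = mex{4,3,2,1,0} = 5
G(10) = mex{5,2,3,2,1} = 0
G(11) = mex{0,3,2,3,0} = 1
G(12) = mex{1,4,3,2,1} = 0
G(13) = mex{0,5,4,3,2} = 1
G(14) = mex{1,0,5,4,3} = 2
G(15) = mex{2,1,0,5,2} = 3
G(16) = mex{3,0,1,0,3} = 2
G(17) = mex{2,1,0,1,4} = 3
G(18) = mex{3,2,1,0,5} = 4
G(19) = mex{4,3,2,1,0} = 5
G(20) = mex{5,2,3,2,1} = 0
G(21) = mex{0,3,2,3,0} = 1
G(22) = mex{1,4,3,2,1} = 0
G(23) = mex{0,5,4,3,2} = 1
G(24) = mex{1,0,5,4,3} = 2

2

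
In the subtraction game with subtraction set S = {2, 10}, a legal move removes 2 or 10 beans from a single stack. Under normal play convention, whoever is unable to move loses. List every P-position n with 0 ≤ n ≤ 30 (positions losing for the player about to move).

0, 1, 4, 5, 8, 9, 12, 13, 16, 17, 20, 21, 24, 25, 28, 29

G(0) = 0
G(1) = mex{} = 0
G(2) = mex{0} = 1
G(3) = mex{0} = 1
G(4) = mex{1} = 0
G(5) = mex{1} = 0
G(6) = mex{0} = 1
G(7) = mex{0} = 1
G(8) = mex{1} = 0
G(9) = mex{1} = 0
G(10) = mex{0,0} = 1
G(11) = mex{0,0} = 1
G(12) = mex{1,1} = 0
G(13) = mex{1,1} = 0
G(14) = mex{0,0} = 1
G(15) = mex{0,0} = 1
G(16) = mex{1,1} = 0
G(17) = mex{1,1} = 0
G(18) = mex{0,0} = 1
G(19) = mex{0,0} = 1
G(20) = mex{1,1} = 0
G(21) = mex{1,1} = 0
G(22) = mex{0,0} = 1
G(23) = mex{0,0} = 1
G(24) = mex{1,1} = 0
G(25) = mex{1,1} = 0
G(26) = mex{0,0} = 1
G(27) = mex{0,0} = 1
G(28) = mex{1,1} = 0
G(29) = mex{1,1} = 0
G(30) = mex{0,0} = 1
P-positions are exactly the n with G(n) = 0.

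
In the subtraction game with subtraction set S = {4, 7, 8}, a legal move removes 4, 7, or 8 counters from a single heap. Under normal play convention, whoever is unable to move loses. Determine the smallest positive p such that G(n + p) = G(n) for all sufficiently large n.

G(0) = 0
G(1) = mex{} = 0
G(2) = mex{} = 0
G(3) = mex{} = 0
G(4) = mex{0} = 1
G(5) = mex{0} = 1
G(6) = mex{0} = 1
G(7) = mex{0,0} = 1
G(8) = mex{1,0,0} = 2
G(9) = mex{1,0,0} = 2
G(10) = mex{1,0,0} = 2
G(11) = mex{1,1,0} = 2
G(12) = mex{2,1,1} = 0
G(13) = mex{2,1,1} = 0
G(14) = mex{2,1,1} = 0
G(15) = mex{2,2,1} = 0
G(16) = mex{0,2,2} = 1
G(17) = mex{0,2,2} = 1
G(18) = mex{0,2,2} = 1
G(19) = mex{0,0,2} = 1
G(20) = mex{1,0,0} = 2
G(21) = mex{1,0,0} = 2
G(22) = mex{1,0,0} = 2
G(23) = mex{1,1,0} = 2
G(24) = mex{2,1,1} = 0
G(25) = mex{2,1,1} = 0
G(n+12) = G(n) holds for n = 0,…,7 (a full window of length max(S) = 8), so the sequence is purely periodic with period 12.

12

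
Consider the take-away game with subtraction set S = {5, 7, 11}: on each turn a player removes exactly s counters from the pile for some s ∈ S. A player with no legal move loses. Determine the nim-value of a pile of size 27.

n :  0  1  2  3  4  5  6  7  8  9 10 11 12 13 14 15 16 17 18 19 20 21 22 23 24 25 26 27
G :  0  0  0  0  0  1  1  1  1  1  2  2  2  2  2  3  0  0  0  0  0  1  1  1  1  1  2  2

2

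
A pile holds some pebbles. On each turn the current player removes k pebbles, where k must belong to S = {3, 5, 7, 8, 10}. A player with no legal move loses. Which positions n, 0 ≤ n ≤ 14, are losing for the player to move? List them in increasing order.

G(0) = 0
G(1) = mex{} = 0
G(2) = mex{} = 0
G(3) = mex{0} = 1
G(4) = mex{0} = 1
G(5) = mex{0,0} = 1
G(6) = mex{1,0} = 2
G(7) = mex{1,0,0} = 2
G(8) = mex{1,1,0,0} = 2
G(9) = mex{2,1,0,0} = 3
G(10) = mex{2,1,1,0,0} = 3
G(11) = mex{2,2,1,1,0} = 3
G(12) = mex{3,2,1,1,0} = 4
G(13) = mex{3,2,2,1,1} = 0
G(14) = mex{3,3,2,2,1} = 0
P-positions are exactly the n with G(n) = 0.

0, 1, 2, 13, 14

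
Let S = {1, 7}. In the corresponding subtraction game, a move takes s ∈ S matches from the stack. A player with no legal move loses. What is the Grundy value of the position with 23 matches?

1

n :  0  1  2  3  4  5  6  7  8  9 10 11 12 13 14 15 16 17 18 19 20 21 22 23
G :  0  1  0  1  0  1  0  1  0  1  0  1  0  1  0  1  0  1  0  1  0  1  0  1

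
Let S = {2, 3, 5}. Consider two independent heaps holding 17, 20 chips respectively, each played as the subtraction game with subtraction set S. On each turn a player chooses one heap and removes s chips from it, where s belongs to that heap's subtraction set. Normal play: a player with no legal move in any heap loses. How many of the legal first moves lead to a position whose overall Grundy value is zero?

All heaps use S = {2, 3, 5}:
n :  0  1  2  3  4  5  6  7  8  9 10 11 12 13 14 15 16 17 18 19 20
G :  0  0  1  1  2  2  3  0  0  1  1  2  2  3  0  0  1  1  2  2  3
Heap A: G(17) = 1.
Heap B: G(20) = 3.
Combined Grundy value = 1 ⊕ 3 = 2.
A winning move leaves total XOR = 0, i.e. changes one component's Grundy value g to g ⊕ X where X is the current total.
Heap A: need g' = 1⊕2 = 3. Options: 17−2→G=0, 17−3→G=0, 17−5→G=2. Hits: 0.
Heap B: need g' = 3⊕2 = 1. Options: 20−2→G=2, 20−3→G=1, 20−5→G=0. Hits: 1.

1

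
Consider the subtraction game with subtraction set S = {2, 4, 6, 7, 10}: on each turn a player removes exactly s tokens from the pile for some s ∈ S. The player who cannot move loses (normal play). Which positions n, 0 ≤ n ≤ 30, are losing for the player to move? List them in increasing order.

0, 1, 9, 12, 17, 20, 25, 28

G(0) = 0
G(1) = mex{} = 0
G(2) = mex{0} = 1
G(3) = mex{0} = 1
G(4) = mex{1,0} = 2
G(5) = mex{1,0} = 2
G(6) = mex{2,1,0} = 3
G(7) = mex{2,1,0,0} = 3
G(8) = mex{3,2,1,0} = 4
G(9) = mex{3,2,1,1} = 0
G(10) = mex{4,3,2,1,0} = 5
G(11) = mex{0,3,2,2,0} = 1
G(12) = mex{5,4,3,2,1} = 0
G(13) = mex{1,0,3,3,1} = 2
G(14) = mex{0,5,4,3,2} = 1
G(15) = mex{2,1,0,4,2} = 3
G(16) = mex{1,0,5,0,3} = 2
G(17) = mex{3,2,1,5,3} = 0
G(18) = mex{2,1,0,1,4} = 3
G(19) = mex{0,3,2,0,0} = 1
G(20) = mex{3,2,1,2,5} = 0
G(21) = mex{1,0,3,1,1} = 2
G(22) = mex{0,3,2,3,0} = 1
G(23) = mex{2,1,0,2,2} = 3
G(24) = mex{1,0,3,0,1} = 2
G(25) = mex{3,2,1,3,3} = 0
G(26) = mex{2,1,0,1,2} = 3
G(27) = mex{0,3,2,0,0} = 1
G(28) = mex{3,2,1,2,3} = 0
G(29) = mex{1,0,3,1,1} = 2
G(30) = mex{0,3,2,3,0} = 1
P-positions are exactly the n with G(n) = 0.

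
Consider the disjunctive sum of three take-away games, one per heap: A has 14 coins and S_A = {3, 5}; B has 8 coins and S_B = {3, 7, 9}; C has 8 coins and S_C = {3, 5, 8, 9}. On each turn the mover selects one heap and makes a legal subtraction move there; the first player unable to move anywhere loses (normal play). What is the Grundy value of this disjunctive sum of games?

2

Heap A, S = {3, 5}:
G(0) = 0
G(1) = mex{} = 0
G(2) = mex{} = 0
G(3) = mex{0} = 1
G(4) = mex{0} = 1
G(5) = mex{0,0} = 1
G(6) = mex{1,0} = 2
G(7) = mex{1,0} = 2
G(8) = mex{1,1} = 0
G(9) = mex{2,1} = 0
G(10) = mex{2,1} = 0
G(11) = mex{0,2} = 1
G(12) = mex{0,2} = 1
G(13) = mex{0,0} = 1
G(14) = mex{1,0} = 2
G_A(14) = 2.
Heap B, S = {3, 7, 9}:
G(0) = 0
G(1) = mex{} = 0
G(2) = mex{} = 0
G(3) = mex{0} = 1
G(4) = mex{0} = 1
G(5) = mex{0} = 1
G(6) = mex{1} = 0
G(7) = mex{1,0} = 2
G(8) = mex{1,0} = 2
G_B(8) = 2.
Heap C, S = {3, 5, 8, 9}:
n : 0 1 2 3 4 5 6 7 8
G : 0 0 0 1 1 1 2 2 2
G_C(8) = 2.
Combined Grundy value = 2 ⊕ 2 ⊕ 2 = 2.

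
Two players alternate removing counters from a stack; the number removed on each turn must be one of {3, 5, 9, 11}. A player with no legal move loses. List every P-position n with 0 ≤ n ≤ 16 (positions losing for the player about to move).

n :  0  1  2  3  4  5  6  7  8  9 10 11 12 13 14 15 16
G :  0  0  0  1  1  1  2  2  0  3  3  1  4  2  0  0  0
P-positions are exactly the n with G(n) = 0.

0, 1, 2, 8, 14, 15, 16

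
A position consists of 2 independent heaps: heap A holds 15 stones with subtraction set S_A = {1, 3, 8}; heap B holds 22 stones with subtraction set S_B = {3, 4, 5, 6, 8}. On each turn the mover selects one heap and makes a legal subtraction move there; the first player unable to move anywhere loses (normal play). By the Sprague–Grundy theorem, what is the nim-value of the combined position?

0

Heap A, S = {1, 3, 8}:
G(0) = 0
G(1) = mex{0} = 1
G(2) = mex{1} = 0
G(3) = mex{0,0} = 1
G(4) = mex{1,1} = 0
G(5) = mex{0,0} = 1
G(6) = mex{1,1} = 0
G(7) = mex{0,0} = 1
G(8) = mex{1,1,0} = 2
G(9) = mex{2,0,1} = 3
G(10) = mex{3,1,0} = 2
G(11) = mex{2,2,1} = 0
G(12) = mex{0,3,0} = 1
G(13) = mex{1,2,1} = 0
G(14) = mex{0,0,0} = 1
G(15) = mex{1,1,1} = 0
G_A(15) = 0.
Heap B, S = {3, 4, 5, 6, 8}:
G(0) = 0
G(1) = mex{} = 0
G(2) = mex{} = 0
G(3) = mex{0} = 1
G(4) = mex{0,0} = 1
G(5) = mex{0,0,0} = 1
G(6) = mex{1,0,0,0} = 2
G(7) = mex{1,1,0,0} = 2
G(8) = mex{1,1,1,0,0} = 2
G(9) = mex{2,1,1,1,0} = 3
G(10) = mex{2,2,1,1,0} = 3
G(11) = mex{2,2,2,1,1} = 0
G(12) = mex{3,2,2,2,1} = 0
G(13) = mex{3,3,2,2,1} = 0
G(14) = mex{0,3,3,2,2} = 1
G(15) = mex{0,0,3,3,2} = 1
G(16) = mex{0,0,0,3,2} = 1
G(17) = mex{1,0,0,0,3} = 2
G(18) = mex{1,1,0,0,3} = 2
G(19) = mex{1,1,1,0,0} = 2
G(20) = mex{2,1,1,1,0} = 3
G(21) = mex{2,2,1,1,0} = 3
G(22) = mex{2,2,2,1,1} = 0
G_B(22) = 0.
Combined Grundy value = 0 ⊕ 0 = 0.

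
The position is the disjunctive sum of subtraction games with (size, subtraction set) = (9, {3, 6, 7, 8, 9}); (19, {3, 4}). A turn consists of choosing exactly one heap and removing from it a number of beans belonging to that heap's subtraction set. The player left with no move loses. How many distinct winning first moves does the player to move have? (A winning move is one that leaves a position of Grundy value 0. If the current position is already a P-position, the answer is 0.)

1

Heap A, S = {3, 6, 7, 8, 9}:
n : 0 1 2 3 4 5 6 7 8 9
G : 0 0 0 1 1 1 2 2 2 3
G_A(9) = 3.
Heap B, S = {3, 4}:
G(0) = 0
G(1) = mex{} = 0
G(2) = mex{} = 0
G(3) = mex{0} = 1
G(4) = mex{0,0} = 1
G(5) = mex{0,0} = 1
G(6) = mex{1,0} = 2
G(7) = mex{1,1} = 0
G(8) = mex{1,1} = 0
G(9) = mex{2,1} = 0
G(10) = mex{0,2} = 1
G(11) = mex{0,0} = 1
G(12) = mex{0,0} = 1
G(13) = mex{1,0} = 2
G(14) = mex{1,1} = 0
G(15) = mex{1,1} = 0
G(16) = mex{2,1} = 0
G(17) = mex{0,2} = 1
G(18) = mex{0,0} = 1
G(19) = mex{0,0} = 1
G_B(19) = 1.
Combined Grundy value = 3 ⊕ 1 = 2.
A winning move leaves total XOR = 0, i.e. changes one component's Grundy value g to g ⊕ X where X is the current total.
Heap A: need g' = 3⊕2 = 1. Options: 9−3→G=2, 9−6→G=1, 9−7→G=0, 9−8→G=0, 9−9→G=0. Hits: 1.
Heap B: need g' = 1⊕2 = 3. Options: 19−3→G=0, 19−4→G=0. Hits: 0.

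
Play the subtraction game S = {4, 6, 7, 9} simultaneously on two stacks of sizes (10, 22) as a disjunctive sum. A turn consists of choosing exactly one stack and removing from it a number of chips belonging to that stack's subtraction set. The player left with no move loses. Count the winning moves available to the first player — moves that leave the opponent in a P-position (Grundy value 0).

0

All stacks use S = {4, 6, 7, 9}:
G(0) = 0
G(1) = mex{} = 0
G(2) = mex{} = 0
G(3) = mex{} = 0
G(4) = mex{0} = 1
G(5) = mex{0} = 1
G(6) = mex{0,0} = 1
G(7) = mex{0,0,0} = 1
G(8) = mex{1,0,0} = 2
G(9) = mex{1,0,0,0} = 2
G(10) = mex{1,1,0,0} = 2
G(11) = mex{1,1,1,0} = 2
G(12) = mex{2,1,1,0} = 3
G(13) = mex{2,1,1,1} = 0
G(14) = mex{2,2,1,1} = 0
G(15) = mex{2,2,2,1} = 0
G(16) = mex{3,2,2,1} = 0
G(17) = mex{0,2,2,2} = 1
G(18) = mex{0,3,2,2} = 1
G(19) = mex{0,0,3,2} = 1
G(20) = mex{0,0,0,2} = 1
G(21) = mex{1,0,0,3} = 2
G(22) = mex{1,0,0,0} = 2
Stack A: G(10) = 2.
Stack B: G(22) = 2.
Combined Grundy value = 2 ⊕ 2 = 0.
A winning move leaves total XOR = 0, i.e. changes one component's Grundy value g to g ⊕ X where X is the current total.
Stack A: target g' = 2⊕0 = 2, but every legal move changes the Grundy value (mex property), so 0 moves.
Stack B: target g' = 2⊕0 = 2, but every legal move changes the Grundy value (mex property), so 0 moves.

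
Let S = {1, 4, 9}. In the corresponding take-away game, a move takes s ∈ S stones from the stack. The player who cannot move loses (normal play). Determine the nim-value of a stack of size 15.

n :  0  1  2  3  4  5  6  7  8  9 10 11 12 13 14 15
G :  0  1  0  1  2  0  1  0  1  2  0  1  0  1  2  0

0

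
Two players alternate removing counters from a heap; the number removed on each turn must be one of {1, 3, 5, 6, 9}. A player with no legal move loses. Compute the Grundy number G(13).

1

G(0) = 0
G(1) = mex{0} = 1
G(2) = mex{1} = 0
G(3) = mex{0,0} = 1
G(4) = mex{1,1} = 0
G(5) = mex{0,0,0} = 1
G(6) = mex{1,1,1,0} = 2
G(7) = mex{2,0,0,1} = 3
G(8) = mex{3,1,1,0} = 2
G(9) = mex{2,2,0,1,0} = 3
G(10) = mex{3,3,1,0,1} = 2
G(11) = mex{2,2,2,1,0} = 3
G(12) = mex{3,3,3,2,1} = 0
G(13) = mex{0,2,2,3,0} = 1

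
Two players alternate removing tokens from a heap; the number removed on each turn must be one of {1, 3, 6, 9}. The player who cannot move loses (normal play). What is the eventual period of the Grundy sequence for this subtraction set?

12

G(0) = 0
G(1) = mex{0} = 1
G(2) = mex{1} = 0
G(3) = mex{0,0} = 1
G(4) = mex{1,1} = 0
G(5) = mex{0,0} = 1
G(6) = mex{1,1,0} = 2
G(7) = mex{2,0,1} = 3
G(8) = mex{3,1,0} = 2
G(9) = mex{2,2,1,0} = 3
G(10) = mex{3,3,0,1} = 2
G(11) = mex{2,2,1,0} = 3
G(12) = mex{3,3,2,1} = 0
G(13) = mex{0,2,3,0} = 1
G(14) = mex{1,3,2,1} = 0
G(15) = mex{0,0,3,2} = 1
G(16) = mex{1,1,2,3} = 0
G(17) = mex{0,0,3,2} = 1
G(18) = mex{1,1,0,3} = 2
G(19) = mex{2,0,1,2} = 3
G(20) = mex{3,1,0,3} = 2
G(21) = mex{2,2,1,0} = 3
G(22) = mex{3,3,0,1} = 2
G(23) = mex{2,2,1,0} = 3
G(24) = mex{3,3,2,1} = 0
G(25) = mex{0,2,3,0} = 1
G(n+12) = G(n) holds for n = 0,…,8 (a full window of length max(S) = 9), so the sequence is purely periodic with period 12.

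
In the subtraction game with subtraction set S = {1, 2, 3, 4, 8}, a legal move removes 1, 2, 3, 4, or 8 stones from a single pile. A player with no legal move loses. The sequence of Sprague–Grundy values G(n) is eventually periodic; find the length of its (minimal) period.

5

G(0) = 0
G(1) = mex{0} = 1
G(2) = mex{1,0} = 2
G(3) = mex{2,1,0} = 3
G(4) = mex{3,2,1,0} = 4
G(5) = mex{4,3,2,1} = 0
G(6) = mex{0,4,3,2} = 1
G(7) = mex{1,0,4,3} = 2
G(8) = mex{2,1,0,4,0} = 3
G(9) = mex{3,2,1,0,1} = 4
G(10) = mex{4,3,2,1,2} = 0
G(11) = mex{0,4,3,2,3} = 1
G(12) = mex{1,0,4,3,4} = 2
G(13) = mex{2,1,0,4,0} = 3
G(14) = mex{3,2,1,0,1} = 4
G(n+5) = G(n) holds for n = 0,…,7 (a full window of length max(S) = 8), so the sequence is purely periodic with period 5.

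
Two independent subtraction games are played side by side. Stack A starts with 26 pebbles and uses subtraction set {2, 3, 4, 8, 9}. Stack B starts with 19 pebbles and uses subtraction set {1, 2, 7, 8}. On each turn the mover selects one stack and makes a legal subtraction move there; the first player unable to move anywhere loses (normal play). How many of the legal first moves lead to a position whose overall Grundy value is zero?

0

Stack A, S = {2, 3, 4, 8, 9}:
n :  0  1  2  3  4  5  6  7  8  9 10 11 12 13 14 15 16 17 18 19 20 21 22 23 24 25 26
G :  0  0  1  1  2  2  0  0  1  1  2  2  0  0  1  1  2  2  0  0  1  1  2  2  0  0  1
G_A(26) = 1.
Stack B, S = {1, 2, 7, 8}:
n :  0  1  2  3  4  5  6  7  8  9 10 11 12 13 14 15 16 17 18 19
G :  0  1  2  0  1  2  0  1  2  0  1  2  0  1  2  0  1  2  0  1
G_B(19) = 1.
Combined Grundy value = 1 ⊕ 1 = 0.
A winning move leaves total XOR = 0, i.e. changes one component's Grundy value g to g ⊕ X where X is the current total.
Stack A: target g' = 1⊕0 = 1, but every legal move changes the Grundy value (mex property), so 0 moves.
Stack B: target g' = 1⊕0 = 1, but every legal move changes the Grundy value (mex property), so 0 moves.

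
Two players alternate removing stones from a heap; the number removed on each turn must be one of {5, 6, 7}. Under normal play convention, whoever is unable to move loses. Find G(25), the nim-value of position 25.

0

n :  0  1  2  3  4  5  6  7  8  9 10 11 12 13 14 15 16 17 18 19 20 21 22 23 24 25
G :  0  0  0  0  0  1  1  1  1  1  2  2  0  0  0  0  0  1  1  1  1  1  2  2  0  0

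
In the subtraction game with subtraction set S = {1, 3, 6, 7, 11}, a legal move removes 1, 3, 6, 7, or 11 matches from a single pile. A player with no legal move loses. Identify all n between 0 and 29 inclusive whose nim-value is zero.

G(0) = 0
G(1) = mex{0} = 1
G(2) = mex{1} = 0
G(3) = mex{0,0} = 1
G(4) = mex{1,1} = 0
G(5) = mex{0,0} = 1
G(6) = mex{1,1,0} = 2
G(7) = mex{2,0,1,0} = 3
G(8) = mex{3,1,0,1} = 2
G(9) = mex{2,2,1,0} = 3
G(10) = mex{3,3,0,1} = 2
G(11) = mex{2,2,1,0,0} = 3
G(12) = mex{3,3,2,1,1} = 0
G(13) = mex{0,2,3,2,0} = 1
G(14) = mex{1,3,2,3,1} = 0
G(15) = mex{0,0,3,2,0} = 1
G(16) = mex{1,1,2,3,1} = 0
G(17) = mex{0,0,3,2,2} = 1
G(18) = mex{1,1,0,3,3} = 2
G(19) = mex{2,0,1,0,2} = 3
G(20) = mex{3,1,0,1,3} = 2
G(21) = mex{2,2,1,0,2} = 3
G(22) = mex{3,3,0,1,3} = 2
G(23) = mex{2,2,1,0,0} = 3
G(24) = mex{3,3,2,1,1} = 0
G(25) = mex{0,2,3,2,0} = 1
G(26) = mex{1,3,2,3,1} = 0
G(27) = mex{0,0,3,2,0} = 1
G(28) = mex{1,1,2,3,1} = 0
G(29) = mex{0,0,3,2,2} = 1
P-positions are exactly the n with G(n) = 0.

0, 2, 4, 12, 14, 16, 24, 26, 28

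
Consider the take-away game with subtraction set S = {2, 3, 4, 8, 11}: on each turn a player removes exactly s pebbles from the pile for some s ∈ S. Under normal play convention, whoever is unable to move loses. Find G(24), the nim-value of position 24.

G(0) = 0
G(1) = mex{} = 0
G(2) = mex{0} = 1
G(3) = mex{0,0} = 1
G(4) = mex{1,0,0} = 2
G(5) = mex{1,1,0} = 2
G(6) = mex{2,1,1} = 0
G(7) = mex{2,2,1} = 0
G(8) = mex{0,2,2,0} = 1
G(9) = mex{0,0,2,0} = 1
G(10) = mex{1,0,0,1} = 2
G(11) = mex{1,1,0,1,0} = 2
G(12) = mex{2,1,1,2,0} = 3
G(13) = mex{2,2,1,2,1} = 0
G(14) = mex{3,2,2,0,1} = 4
G(15) = mex{0,3,2,0,2} = 1
G(16) = mex{4,0,3,1,2} = 5
G(17) = mex{1,4,0,1,0} = 2
G(18) = mex{5,1,4,2,0} = 3
G(19) = mex{2,5,1,2,1} = 0
G(20) = mex{3,2,5,3,1} = 0
G(21) = mex{0,3,2,0,2} = 1
G(22) = mex{0,0,3,4,2} = 1
G(23) = mex{1,0,0,1,3} = 2
G(24) = mex{1,1,0,5,0} = 2

2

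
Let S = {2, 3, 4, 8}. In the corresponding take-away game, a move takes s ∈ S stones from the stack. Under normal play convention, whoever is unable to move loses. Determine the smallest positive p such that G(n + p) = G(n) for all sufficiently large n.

G(0) = 0
G(1) = mex{} = 0
G(2) = mex{0} = 1
G(3) = mex{0,0} = 1
G(4) = mex{1,0,0} = 2
G(5) = mex{1,1,0} = 2
G(6) = mex{2,1,1} = 0
G(7) = mex{2,2,1} = 0
G(8) = mex{0,2,2,0} = 1
G(9) = mex{0,0,2,0} = 1
G(10) = mex{1,0,0,1} = 2
G(11) = mex{1,1,0,1} = 2
G(12) = mex{2,1,1,2} = 0
G(13) = mex{2,2,1,2} = 0
G(14) = mex{0,2,2,0} = 1
G(15) = mex{0,0,2,0} = 1
G(n+6) = G(n) holds for n = 0,…,7 (a full window of length max(S) = 8), so the sequence is purely periodic with period 6.

6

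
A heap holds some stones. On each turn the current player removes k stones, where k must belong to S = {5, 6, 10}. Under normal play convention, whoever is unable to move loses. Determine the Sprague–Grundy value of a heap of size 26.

2

G(0) = 0
G(1) = mex{} = 0
G(2) = mex{} = 0
G(3) = mex{} = 0
G(4) = mex{} = 0
G(5) = mex{0} = 1
G(6) = mex{0,0} = 1
G(7) = mex{0,0} = 1
G(8) = mex{0,0} = 1
G(9) = mex{0,0} = 1
G(10) = mex{1,0,0} = 2
G(11) = mex{1,1,0} = 2
G(12) = mex{1,1,0} = 2
G(13) = mex{1,1,0} = 2
G(14) = mex{1,1,0} = 2
G(15) = mex{2,1,1} = 0
G(16) = mex{2,2,1} = 0
G(17) = mex{2,2,1} = 0
G(18) = mex{2,2,1} = 0
G(19) = mex{2,2,1} = 0
G(20) = mex{0,2,2} = 1
G(21) = mex{0,0,2} = 1
G(22) = mex{0,0,2} = 1
G(23) = mex{0,0,2} = 1
G(24) = mex{0,0,2} = 1
G(25) = mex{1,0,0} = 2
G(26) = mex{1,1,0} = 2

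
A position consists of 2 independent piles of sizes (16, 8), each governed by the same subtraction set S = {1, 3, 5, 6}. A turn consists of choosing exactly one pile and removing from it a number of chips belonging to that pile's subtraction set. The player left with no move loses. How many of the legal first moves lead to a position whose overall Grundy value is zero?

3

All piles use S = {1, 3, 5, 6}:
n :  0  1  2  3  4  5  6  7  8  9 10 11 12 13 14 15 16
G :  0  1  0  1  0  1  2  3  2  3  2  0  1  0  1  0  1
Pile A: G(16) = 1.
Pile B: G(8) = 2.
Combined Grundy value = 1 ⊕ 2 = 3.
A winning move leaves total XOR = 0, i.e. changes one component's Grundy value g to g ⊕ X where X is the current total.
Pile A: need g' = 1⊕3 = 2. Options: 16−1→G=0, 16−3→G=0, 16−5→G=0, 16−6→G=2. Hits: 1.
Pile B: need g' = 2⊕3 = 1. Options: 8−1→G=3, 8−3→G=1, 8−5→G=1, 8−6→G=0. Hits: 2.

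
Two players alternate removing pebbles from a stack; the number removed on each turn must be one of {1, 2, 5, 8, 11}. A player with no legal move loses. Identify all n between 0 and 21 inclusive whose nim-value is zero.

0, 3, 6, 9, 12, 15, 18, 21

G(0) = 0
G(1) = mex{0} = 1
G(2) = mex{1,0} = 2
G(3) = mex{2,1} = 0
G(4) = mex{0,2} = 1
G(5) = mex{1,0,0} = 2
G(6) = mex{2,1,1} = 0
G(7) = mex{0,2,2} = 1
G(8) = mex{1,0,0,0} = 2
G(9) = mex{2,1,1,1} = 0
G(10) = mex{0,2,2,2} = 1
G(11) = mex{1,0,0,0,0} = 2
G(12) = mex{2,1,1,1,1} = 0
G(13) = mex{0,2,2,2,2} = 1
G(14) = mex{1,0,0,0,0} = 2
G(15) = mex{2,1,1,1,1} = 0
G(16) = mex{0,2,2,2,2} = 1
G(17) = mex{1,0,0,0,0} = 2
G(18) = mex{2,1,1,1,1} = 0
G(19) = mex{0,2,2,2,2} = 1
G(20) = mex{1,0,0,0,0} = 2
G(21) = mex{2,1,1,1,1} = 0
P-positions are exactly the n with G(n) = 0.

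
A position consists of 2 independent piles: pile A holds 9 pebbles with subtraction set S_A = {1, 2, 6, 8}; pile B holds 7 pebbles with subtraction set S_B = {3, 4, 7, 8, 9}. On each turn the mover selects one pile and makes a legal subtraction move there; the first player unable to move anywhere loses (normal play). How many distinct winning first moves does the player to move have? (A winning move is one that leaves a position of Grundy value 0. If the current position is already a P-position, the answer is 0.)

0

Pile A, S = {1, 2, 6, 8}:
G(0) = 0
G(1) = mex{0} = 1
G(2) = mex{1,0} = 2
G(3) = mex{2,1} = 0
G(4) = mex{0,2} = 1
G(5) = mex{1,0} = 2
G(6) = mex{2,1,0} = 3
G(7) = mex{3,2,1} = 0
G(8) = mex{0,3,2,0} = 1
G(9) = mex{1,0,0,1} = 2
G_A(9) = 2.
Pile B, S = {3, 4, 7, 8, 9}:
n : 0 1 2 3 4 5 6 7
G : 0 0 0 1 1 1 2 2
G_B(7) = 2.
Combined Grundy value = 2 ⊕ 2 = 0.
A winning move leaves total XOR = 0, i.e. changes one component's Grundy value g to g ⊕ X where X is the current total.
Pile A: target g' = 2⊕0 = 2, but every legal move changes the Grundy value (mex property), so 0 moves.
Pile B: target g' = 2⊕0 = 2, but every legal move changes the Grundy value (mex property), so 0 moves.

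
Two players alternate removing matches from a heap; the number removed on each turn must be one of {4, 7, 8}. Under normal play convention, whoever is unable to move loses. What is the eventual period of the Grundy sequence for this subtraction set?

12

n :  0  1  2  3  4  5  6  7  8  9 10 11 12 13 14 15 16 17 18 19 20 21 22 23 24 25
G :  0  0  0  0  1  1  1  1  2  2  2  2  0  0  0  0  1  1  1  1  2  2  2  2  0  0
G(n+12) = G(n) holds for n = 0,…,7 (a full window of length max(S) = 8), so the sequence is purely periodic with period 12.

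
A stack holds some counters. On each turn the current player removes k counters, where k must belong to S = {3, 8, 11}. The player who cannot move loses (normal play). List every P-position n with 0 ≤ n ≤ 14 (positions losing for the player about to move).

0, 1, 2, 6, 7

n :  0  1  2  3  4  5  6  7  8  9 10 11 12 13 14
G :  0  0  0  1  1  1  0  0  2  1  1  3  2  2  2
P-positions are exactly the n with G(n) = 0.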